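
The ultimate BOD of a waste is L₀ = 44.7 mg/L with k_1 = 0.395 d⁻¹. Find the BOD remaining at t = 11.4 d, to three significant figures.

L_t = L₀ e^(−k_1 t) = 44.7 × e^(−0.395×11.4) = 44.7 × 0.01108 = 0.4951 mg/L.

L ≈ 0.495 mg/L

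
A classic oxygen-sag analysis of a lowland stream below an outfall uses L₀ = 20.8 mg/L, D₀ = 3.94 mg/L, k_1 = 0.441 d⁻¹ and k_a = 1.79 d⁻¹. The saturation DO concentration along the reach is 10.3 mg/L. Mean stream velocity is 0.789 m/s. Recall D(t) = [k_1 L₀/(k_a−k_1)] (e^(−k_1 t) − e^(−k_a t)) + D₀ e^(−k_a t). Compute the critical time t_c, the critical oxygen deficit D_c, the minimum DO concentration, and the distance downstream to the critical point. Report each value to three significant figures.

t_c ≈ 0.396 d; D_c ≈ 4.30 mg/L; min DO ≈ 6.00 mg/L; x_c ≈ 27.0 km

t_c = [1/(k_a−k_1)] ln[(k_a/k_1)(1 − D₀(k_a−k_1)/(k_1 L₀))]
= [1/(1.79−0.441)] ln[(1.79/0.441)(1 − 3.94×1.349/(0.441×20.8))]
= (1/1.349) ln[4.059 × 0.4206] = 0.7413 × ln(1.707) = 0.7413 × 0.5348 = 0.3964 d.
L(t_c) = L₀ e^(−k_1 t_c) = 20.8 × 0.8396 = 17.46 mg/L, and at the critical point k_a D_c = k_1 L, so D_c = (0.441/1.79) × 17.46 = 4.303 mg/L.
Minimum DO = C_s − D_c = 10.3 − 4.303 = 5.997 mg/L.
x_c = v t_c = 0.789 m/s × 0.3964 d × 86400 s/d = 27020 m ≈ 27.0 km.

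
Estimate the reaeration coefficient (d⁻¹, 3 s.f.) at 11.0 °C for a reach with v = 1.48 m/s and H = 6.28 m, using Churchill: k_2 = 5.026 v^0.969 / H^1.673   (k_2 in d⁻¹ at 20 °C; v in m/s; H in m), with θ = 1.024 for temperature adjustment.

k_2 ≈ 0.274 d⁻¹

k_2(20) = 5.026 × 1.48^0.969 / 6.28^1.673 = 5.026 × 1.462 / 21.63 = 0.3398 d⁻¹.
k_2(11.0) = 0.3398 × 1.024^(11.0−20) = 0.3398 × 0.8078 = 0.2745 d⁻¹.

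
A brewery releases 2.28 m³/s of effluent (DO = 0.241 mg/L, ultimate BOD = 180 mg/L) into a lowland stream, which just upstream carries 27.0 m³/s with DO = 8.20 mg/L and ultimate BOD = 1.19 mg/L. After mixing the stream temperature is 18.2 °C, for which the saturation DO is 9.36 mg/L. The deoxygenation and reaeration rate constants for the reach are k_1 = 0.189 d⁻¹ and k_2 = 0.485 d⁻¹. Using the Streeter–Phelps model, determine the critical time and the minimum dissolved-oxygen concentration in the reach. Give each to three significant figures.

t_c ≈ 2.50 d; minimum DO ≈ 5.68 mg/L

Mixed DO = (27.0×8.20 + 2.28×0.241)/(27.0+2.28) = 221.9/29.28 = 7.580 mg/L.
Mixed L₀ = (27.0×1.19 + 2.28×180)/(29.28) = 442.5/29.28 = 15.11 mg/L.
Initial deficit D₀ = C_s − DO₀ = 9.36 − 7.580 = 1.780 mg/L.
t_c = (1/0.2960) ln[(0.485/0.189)(1 − 1.780×0.2960/(0.189×15.11))] = 3.378 × ln(2.093) = 2.495 d.
D_c = (0.189/0.485) × 15.11 × e^(−0.189×2.495) = 0.3897 × 15.11 × 0.6240 = 3.675 mg/L.
Minimum DO = 9.36 − 3.675 = 5.685 mg/L.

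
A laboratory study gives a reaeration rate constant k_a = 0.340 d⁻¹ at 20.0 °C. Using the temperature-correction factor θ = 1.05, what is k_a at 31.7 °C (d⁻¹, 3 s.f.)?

k_a ≈ 0.602 d⁻¹

k_a(T₂) = k_a(T₁) · θ^(T₂−T₁) = 0.340 × 1.05^(31.7−20.0)
= 0.340 × 1.05^11.7 = 0.340 × 1.770 = 0.6017 d⁻¹.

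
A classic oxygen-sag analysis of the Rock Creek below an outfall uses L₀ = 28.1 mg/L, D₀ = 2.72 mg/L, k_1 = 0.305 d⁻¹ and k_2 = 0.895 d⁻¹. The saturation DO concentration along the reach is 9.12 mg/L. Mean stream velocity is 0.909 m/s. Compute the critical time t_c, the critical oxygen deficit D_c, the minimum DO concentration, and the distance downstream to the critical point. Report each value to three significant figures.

At the critical point dD/dt = 0, so k_1 L₀ e^(−k_1 t) = k_2 D. Substituting D(t) from the Streeter–Phelps equation and solving for t gives
t_c = ln[(k_2/k_1)(1 − D₀(k_2−k_1)/(k_1 L₀))] / (k_2−k_1).
Here k_2−k_1 = 0.5900 d⁻¹ and 1 − D₀(k_2−k_1)/(k_1 L₀) = 1 − 2.72×0.5900/(0.305×28.1) = 0.8128, so
t_c = ln(2.934 × 0.8128) / 0.5900 = 0.8692 / 0.5900 = 1.473 d.
L(t_c) = L₀ e^(−k_1 t_c) = 28.1 × 0.6381 = 17.93 mg/L, and at the critical point k_2 D_c = k_1 L, so D_c = (0.305/0.895) × 17.93 = 6.110 mg/L.
Minimum DO = C_s − D_c = 9.12 − 6.110 = 3.010 mg/L.
x_c = v t_c = 0.909 m/s × 1.473 d × 86400 s/d = 115700 m ≈ 116 km.

t_c ≈ 1.47 d; D_c ≈ 6.11 mg/L; min DO ≈ 3.01 mg/L; x_c ≈ 116 km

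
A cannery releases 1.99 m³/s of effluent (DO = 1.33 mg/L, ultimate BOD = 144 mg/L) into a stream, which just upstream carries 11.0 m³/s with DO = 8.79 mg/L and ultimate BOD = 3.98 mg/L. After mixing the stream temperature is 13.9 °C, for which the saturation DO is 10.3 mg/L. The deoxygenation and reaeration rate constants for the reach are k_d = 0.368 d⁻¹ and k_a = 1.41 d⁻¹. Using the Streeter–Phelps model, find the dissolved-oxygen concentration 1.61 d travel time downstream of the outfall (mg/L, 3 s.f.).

DO ≈ 5.99 mg/L

Mixed DO = (11.0×8.79 + 1.99×1.33)/(11.0+1.99) = 99.34/12.99 = 7.647 mg/L.
Mixed L₀ = (11.0×3.98 + 1.99×144)/(12.99) = 330.3/12.99 = 25.43 mg/L.
Initial deficit D₀ = C_s − DO₀ = 10.3 − 7.647 = 2.653 mg/L.
D(1.61) = [0.368×25.43/(1.41−0.368)](e^(−0.368×1.61) − e^(−1.41×1.61)) + 2.653 e^(−1.41×1.61)
= 8.981 × (0.5530 − 0.1033) + 2.653 × 0.1033 = 4.312 mg/L.
DO = 10.3 − 4.312 = 5.988 mg/L.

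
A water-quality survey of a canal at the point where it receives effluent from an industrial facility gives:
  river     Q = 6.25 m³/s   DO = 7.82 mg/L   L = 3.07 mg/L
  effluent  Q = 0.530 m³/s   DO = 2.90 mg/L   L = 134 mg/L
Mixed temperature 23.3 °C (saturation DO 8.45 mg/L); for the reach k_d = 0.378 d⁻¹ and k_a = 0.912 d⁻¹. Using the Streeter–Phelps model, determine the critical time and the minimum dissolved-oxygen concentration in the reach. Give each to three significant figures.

t_c ≈ 1.44 d; minimum DO ≈ 5.25 mg/L

Mixed DO = (6.25×7.82 + 0.530×2.90)/(6.25+0.530) = 50.41/6.780 = 7.435 mg/L.
Mixed L₀ = (6.25×3.07 + 0.530×134)/(6.780) = 90.21/6.780 = 13.30 mg/L.
Initial deficit D₀ = C_s − DO₀ = 8.45 − 7.435 = 1.015 mg/L.
t_c = (1/0.5340) ln[(0.912/0.378)(1 − 1.015×0.5340/(0.378×13.30))] = 1.873 × ln(2.153) = 1.436 d.
D_c = (0.378/0.912) × 13.30 × e^(−0.378×1.436) = 0.4145 × 13.30 × 0.5811 = 3.205 mg/L.
Minimum DO = 8.45 − 3.205 = 5.245 mg/L.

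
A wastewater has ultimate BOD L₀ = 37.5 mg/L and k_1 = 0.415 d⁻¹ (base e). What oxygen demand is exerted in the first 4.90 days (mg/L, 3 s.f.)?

y ≈ 32.6 mg/L

y_t = L₀(1 − e^(−k_1 t)) = 37.5 × (1 − e^(−0.415×4.90))
= 37.5 × (1 − 0.1309) = 37.5 × 0.8691 = 32.59 mg/L.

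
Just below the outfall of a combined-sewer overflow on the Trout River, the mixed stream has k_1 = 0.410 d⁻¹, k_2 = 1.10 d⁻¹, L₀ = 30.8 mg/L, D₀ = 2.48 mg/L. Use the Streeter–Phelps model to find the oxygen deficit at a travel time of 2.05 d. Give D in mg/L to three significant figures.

k_1 L₀/(k_2−k_1) = 0.410×30.8/(1.10−0.410) = 12.63/0.6900 = 18.30 mg/L.
e^(−k_1 t) = e^(−0.410×2.050) = 0.4315; e^(−k_2 t) = e^(−1.10×2.050) = 0.1049.
D = 18.30 × (0.4315 − 0.1049) + 2.48 × 0.1049 = 5.978 + 0.2601 = 6.238 mg/L.

D ≈ 6.24 mg/L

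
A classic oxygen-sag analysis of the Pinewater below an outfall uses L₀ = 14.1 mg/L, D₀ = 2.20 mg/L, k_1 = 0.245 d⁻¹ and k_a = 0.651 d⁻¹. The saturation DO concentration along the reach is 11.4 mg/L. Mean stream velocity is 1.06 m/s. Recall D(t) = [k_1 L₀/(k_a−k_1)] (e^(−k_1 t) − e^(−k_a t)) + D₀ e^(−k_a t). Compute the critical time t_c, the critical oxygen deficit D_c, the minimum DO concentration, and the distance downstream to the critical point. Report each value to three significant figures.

t_c = [1/(k_a−k_1)] ln[(k_a/k_1)(1 − D₀(k_a−k_1)/(k_1 L₀))]
= [1/(0.651−0.245)] ln[(0.651/0.245)(1 − 2.20×0.4060/(0.245×14.1))]
= (1/0.4060) ln[2.657 × 0.7414] = 2.463 × ln(1.970) = 2.463 × 0.6781 = 1.670 d.
L(t_c) = L₀ e^(−k_1 t_c) = 14.1 × 0.6642 = 9.365 mg/L, and at the critical point k_a D_c = k_1 L, so D_c = (0.245/0.651) × 9.365 = 3.524 mg/L.
Minimum DO = C_s − D_c = 11.4 − 3.524 = 7.876 mg/L.
x_c = v t_c = 1.06 m/s × 1.670 d × 86400 s/d = 153000 m ≈ 153 km.

t_c ≈ 1.67 d; D_c ≈ 3.52 mg/L; min DO ≈ 7.88 mg/L; x_c ≈ 153 km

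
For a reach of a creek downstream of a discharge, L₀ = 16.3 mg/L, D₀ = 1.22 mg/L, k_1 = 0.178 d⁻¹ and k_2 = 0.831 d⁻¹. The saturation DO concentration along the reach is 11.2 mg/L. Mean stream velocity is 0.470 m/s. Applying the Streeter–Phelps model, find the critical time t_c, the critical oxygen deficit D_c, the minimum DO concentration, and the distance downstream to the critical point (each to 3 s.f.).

t_c ≈ 1.87 d; D_c ≈ 2.50 mg/L; min DO ≈ 8.70 mg/L; x_c ≈ 75.9 km

With k_2/k_1 = 4.669 and 1 − D₀(k_2−k_1)/(k_1 L₀) = 0.7254,
t_c = ln(4.669 × 0.7254) / (0.831 − 0.178) = ln(3.387) / 0.6530 = 1.220/0.6530 = 1.868 d.
L(t_c) = L₀ e^(−k_1 t_c) = 16.3 × 0.7171 = 11.69 mg/L, and at the critical point k_2 D_c = k_1 L, so D_c = (0.178/0.831) × 11.69 = 2.504 mg/L.
Minimum DO = C_s − D_c = 11.2 − 2.504 = 8.696 mg/L.
x_c = v t_c = 0.470 m/s × 1.868 d × 86400 s/d = 75860 m ≈ 75.9 km.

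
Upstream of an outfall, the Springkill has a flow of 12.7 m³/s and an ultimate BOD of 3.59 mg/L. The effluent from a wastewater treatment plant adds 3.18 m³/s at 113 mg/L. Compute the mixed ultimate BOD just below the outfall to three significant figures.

25.5 mg/L

Flow-weighted mixing: C = (Q_r C_r + Q_w C_w)/(Q_r + Q_w)
= (12.7×3.59 + 3.18×113)/(12.7 + 3.18) = 404.9/15.88 = 25.50 mg/L.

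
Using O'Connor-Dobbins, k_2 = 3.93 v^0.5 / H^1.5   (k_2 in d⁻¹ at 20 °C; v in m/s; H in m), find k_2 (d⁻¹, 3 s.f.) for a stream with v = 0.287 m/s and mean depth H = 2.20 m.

k_2 ≈ 0.645 d⁻¹

k_2 = 3.93 × 0.287^0.5 / 2.20^1.5 = 3.93 × 0.5357 / 3.263 = 0.6452 d⁻¹.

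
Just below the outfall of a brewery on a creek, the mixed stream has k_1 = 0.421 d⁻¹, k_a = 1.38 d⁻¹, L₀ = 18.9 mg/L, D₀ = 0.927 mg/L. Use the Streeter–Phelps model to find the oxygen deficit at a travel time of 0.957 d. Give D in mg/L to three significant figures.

k_1 L₀/(k_a−k_1) = 0.421×18.9/(1.38−0.421) = 7.957/0.9590 = 8.297 mg/L.
e^(−k_1 t) = e^(−0.421×0.9570) = 0.6684; e^(−k_a t) = e^(−1.38×0.9570) = 0.2670.
D = 8.297 × (0.6684 − 0.2670) + 0.927 × 0.2670 = 3.331 + 0.2475 = 3.578 mg/L.

D ≈ 3.58 mg/L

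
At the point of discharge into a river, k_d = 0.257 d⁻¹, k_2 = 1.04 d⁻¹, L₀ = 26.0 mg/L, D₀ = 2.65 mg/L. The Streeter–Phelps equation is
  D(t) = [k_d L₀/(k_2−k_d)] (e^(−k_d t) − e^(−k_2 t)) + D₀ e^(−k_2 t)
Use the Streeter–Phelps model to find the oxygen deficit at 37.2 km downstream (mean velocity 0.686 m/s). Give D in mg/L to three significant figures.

D ≈ 4.20 mg/L

Travel time t = x/v = 37.2 km / (0.686 m/s) = 37200 m / 0.686 m/s = 54230 s = 0.6276 d.
k_d L₀/(k_2−k_d) = 0.257×26.0/(1.04−0.257) = 6.682/0.7830 = 8.534 mg/L.
e^(−k_d t) = e^(−0.257×0.6276) = 0.8510; e^(−k_2 t) = e^(−1.04×0.6276) = 0.5206.
D = 8.534 × (0.8510 − 0.5206) + 2.65 × 0.5206 = 2.820 + 1.380 = 4.199 mg/L.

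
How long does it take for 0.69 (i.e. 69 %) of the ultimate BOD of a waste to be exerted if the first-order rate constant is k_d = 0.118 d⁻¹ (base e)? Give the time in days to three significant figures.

t ≈ 9.93 d

y/L₀ = 1 − e^(−k_d t) = 0.69 ⇒ e^(−k_d t) = 0.310
t = −ln(0.310) / 0.118 = 1.171 / 0.118 = 9.925 d.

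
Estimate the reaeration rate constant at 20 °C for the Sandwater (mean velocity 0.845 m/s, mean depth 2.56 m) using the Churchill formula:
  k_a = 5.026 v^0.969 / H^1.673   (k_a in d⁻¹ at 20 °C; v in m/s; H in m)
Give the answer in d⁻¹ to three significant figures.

k_a = 5.026 × 0.845^0.969 / 2.56^1.673 = 5.026 × 0.8494 / 4.819 = 0.8859 d⁻¹.

k_a ≈ 0.886 d⁻¹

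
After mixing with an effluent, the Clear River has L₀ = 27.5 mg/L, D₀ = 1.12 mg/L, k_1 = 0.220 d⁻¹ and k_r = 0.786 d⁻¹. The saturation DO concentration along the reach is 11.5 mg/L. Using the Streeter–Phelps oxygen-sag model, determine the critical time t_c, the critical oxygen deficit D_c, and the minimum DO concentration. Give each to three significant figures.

t_c ≈ 2.05 d; D_c ≈ 4.90 mg/L; min DO ≈ 6.60 mg/L

With k_r/k_1 = 3.573 and 1 − D₀(k_r−k_1)/(k_1 L₀) = 0.8952,
t_c = ln(3.573 × 0.8952) / (0.786 − 0.220) = ln(3.198) / 0.5660 = 1.163/0.5660 = 2.054 d.
L(t_c) = L₀ e^(−k_1 t_c) = 27.5 × 0.6364 = 17.50 mg/L, and at the critical point k_r D_c = k_1 L, so D_c = (0.220/0.786) × 17.50 = 4.899 mg/L.
Minimum DO = C_s − D_c = 11.5 − 4.899 = 6.601 mg/L.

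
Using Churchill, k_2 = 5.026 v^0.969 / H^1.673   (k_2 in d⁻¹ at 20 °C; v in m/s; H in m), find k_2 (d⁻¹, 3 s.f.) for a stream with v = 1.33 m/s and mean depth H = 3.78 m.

k_2 = 5.026 × 1.33^0.969 / 3.78^1.673 = 5.026 × 1.318 / 9.250 = 0.7163 d⁻¹.

k_2 ≈ 0.716 d⁻¹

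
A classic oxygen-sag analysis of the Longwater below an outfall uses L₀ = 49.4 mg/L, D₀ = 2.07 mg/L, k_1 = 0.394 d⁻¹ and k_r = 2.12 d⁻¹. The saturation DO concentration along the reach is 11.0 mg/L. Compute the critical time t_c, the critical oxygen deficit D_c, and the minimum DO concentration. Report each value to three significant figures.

t_c = [1/(k_r−k_1)] ln[(k_r/k_1)(1 − D₀(k_r−k_1)/(k_1 L₀))]
= [1/(2.12−0.394)] ln[(2.12/0.394)(1 − 2.07×1.726/(0.394×49.4))]
= (1/1.726) ln[5.381 × 0.8164] = 0.5794 × ln(4.393) = 0.5794 × 1.480 = 0.8575 d.
D_c = (k_1/k_r) L₀ e^(−k_1 t_c) = (0.394/2.12) × 49.4 × e^(−0.394×0.8575) = 0.1858 × 49.4 × 0.7133 = 6.549 mg/L.
Minimum DO = C_s − D_c = 11.0 − 6.549 = 4.451 mg/L.

t_c ≈ 0.857 d; D_c ≈ 6.55 mg/L; min DO ≈ 4.45 mg/L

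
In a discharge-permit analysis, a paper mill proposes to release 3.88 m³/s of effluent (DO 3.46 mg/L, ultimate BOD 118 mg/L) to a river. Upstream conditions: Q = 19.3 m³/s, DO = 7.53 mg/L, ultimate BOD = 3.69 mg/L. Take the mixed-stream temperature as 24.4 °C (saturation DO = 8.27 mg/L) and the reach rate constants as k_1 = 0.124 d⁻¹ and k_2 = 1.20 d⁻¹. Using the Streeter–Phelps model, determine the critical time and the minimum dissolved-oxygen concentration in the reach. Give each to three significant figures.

t_c ≈ 1.39 d; minimum DO ≈ 6.28 mg/L

Mixed DO = (19.3×7.53 + 3.88×3.46)/(19.3+3.88) = 158.8/23.18 = 6.849 mg/L.
Mixed L₀ = (19.3×3.69 + 3.88×118)/(23.18) = 529.1/23.18 = 22.82 mg/L.
Initial deficit D₀ = C_s − DO₀ = 8.27 − 6.849 = 1.421 mg/L.
t_c = (1/1.076) ln[(1.20/0.124)(1 − 1.421×1.076/(0.124×22.82))] = 0.9294 × ln(4.448) = 1.387 d.
D_c = (0.124/1.20) × 22.82 × e^(−0.124×1.387) = 0.1033 × 22.82 × 0.8420 = 1.986 mg/L.
Minimum DO = 8.27 − 1.986 = 6.284 mg/L.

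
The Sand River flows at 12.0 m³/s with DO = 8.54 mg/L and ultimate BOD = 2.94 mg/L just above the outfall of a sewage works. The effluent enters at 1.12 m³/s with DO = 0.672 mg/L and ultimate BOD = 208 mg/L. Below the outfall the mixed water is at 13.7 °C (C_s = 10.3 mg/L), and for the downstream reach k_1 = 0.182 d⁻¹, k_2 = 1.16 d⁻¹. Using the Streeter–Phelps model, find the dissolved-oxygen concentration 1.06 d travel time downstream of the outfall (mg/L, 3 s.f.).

Mixed DO = (12.0×8.54 + 1.12×0.672)/(12.0+1.12) = 103.2/13.12 = 7.868 mg/L.
Mixed L₀ = (12.0×2.94 + 1.12×208)/(13.12) = 268.2/13.12 = 20.45 mg/L.
Initial deficit D₀ = C_s − DO₀ = 10.3 − 7.868 = 2.432 mg/L.
D(1.06) = [0.182×20.45/(1.16−0.182)](e^(−0.182×1.06) − e^(−1.16×1.06)) + 2.432 e^(−1.16×1.06)
= 3.805 × (0.8245 − 0.2924) + 2.432 × 0.2924 = 2.736 mg/L.
DO = 10.3 − 2.736 = 7.564 mg/L.

DO ≈ 7.56 mg/L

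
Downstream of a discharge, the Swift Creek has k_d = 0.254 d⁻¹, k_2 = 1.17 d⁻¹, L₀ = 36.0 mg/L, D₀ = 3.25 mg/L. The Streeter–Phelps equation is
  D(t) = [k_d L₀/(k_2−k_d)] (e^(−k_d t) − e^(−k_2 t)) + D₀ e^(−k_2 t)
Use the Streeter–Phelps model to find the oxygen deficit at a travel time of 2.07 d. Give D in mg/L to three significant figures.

k_d L₀/(k_2−k_d) = 0.254×36.0/(1.17−0.254) = 9.144/0.9160 = 9.983 mg/L.
e^(−k_d t) = e^(−0.254×2.070) = 0.5911; e^(−k_2 t) = e^(−1.17×2.070) = 0.08875.
D = 9.983 × (0.5911 − 0.08875) + 3.25 × 0.08875 = 5.015 + 0.2884 = 5.303 mg/L.

D ≈ 5.30 mg/L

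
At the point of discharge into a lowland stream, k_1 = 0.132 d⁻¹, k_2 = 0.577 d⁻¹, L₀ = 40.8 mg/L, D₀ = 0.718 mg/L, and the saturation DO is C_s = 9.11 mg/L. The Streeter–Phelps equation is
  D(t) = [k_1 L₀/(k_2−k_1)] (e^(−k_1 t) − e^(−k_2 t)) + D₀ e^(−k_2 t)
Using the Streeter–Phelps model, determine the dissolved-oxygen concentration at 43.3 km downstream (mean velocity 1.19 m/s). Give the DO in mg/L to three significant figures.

Travel time t = x/v = 43.3 km / (1.19 m/s) = 43300 m / 1.19 m/s = 36390 s = 0.4211 d.
k_1 L₀/(k_2−k_1) = 0.132×40.8/(0.577−0.132) = 5.386/0.4450 = 12.10 mg/L.
e^(−k_1 t) = e^(−0.132×0.4211) = 0.9459; e^(−k_2 t) = e^(−0.577×0.4211) = 0.7843.
D = 12.10 × (0.9459 − 0.7843) + 0.718 × 0.7843 = 1.956 + 0.5631 = 2.520 mg/L.
DO = C_s − D = 9.11 − 2.520 = 6.590 mg/L.

DO ≈ 6.59 mg/L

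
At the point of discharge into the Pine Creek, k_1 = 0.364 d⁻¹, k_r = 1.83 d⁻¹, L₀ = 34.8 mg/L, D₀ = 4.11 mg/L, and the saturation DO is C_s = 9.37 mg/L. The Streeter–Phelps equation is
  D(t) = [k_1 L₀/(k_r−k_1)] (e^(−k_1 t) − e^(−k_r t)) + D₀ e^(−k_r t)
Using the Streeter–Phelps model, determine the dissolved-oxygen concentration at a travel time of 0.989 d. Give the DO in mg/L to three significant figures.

k_1 L₀/(k_r−k_1) = 0.364×34.8/(1.83−0.364) = 12.67/1.466 = 8.641 mg/L.
e^(−k_1 t) = e^(−0.364×0.9890) = 0.6977; e^(−k_r t) = e^(−1.83×0.9890) = 0.1637.
D = 8.641 × (0.6977 − 0.1637) + 4.11 × 0.1637 = 4.614 + 0.6727 = 5.287 mg/L.
DO = C_s − D = 9.37 − 5.287 = 4.083 mg/L.

DO ≈ 4.08 mg/L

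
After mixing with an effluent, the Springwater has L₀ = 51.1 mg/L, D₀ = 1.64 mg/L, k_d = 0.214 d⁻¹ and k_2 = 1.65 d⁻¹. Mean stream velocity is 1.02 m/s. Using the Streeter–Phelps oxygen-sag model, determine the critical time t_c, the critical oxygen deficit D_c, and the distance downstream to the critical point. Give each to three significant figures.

At the critical point dD/dt = 0, so k_d L₀ e^(−k_d t) = k_2 D. Substituting D(t) from the Streeter–Phelps equation and solving for t gives
t_c = ln[(k_2/k_d)(1 − D₀(k_2−k_d)/(k_d L₀))] / (k_2−k_d).
Here k_2−k_d = 1.436 d⁻¹ and 1 − D₀(k_2−k_d)/(k_d L₀) = 1 − 1.64×1.436/(0.214×51.1) = 0.7846, so
t_c = ln(7.710 × 0.7846) / 1.436 = 1.800 / 1.436 = 1.253 d.
D_c = (k_d/k_2) L₀ e^(−k_d t_c) = (0.214/1.65) × 51.1 × e^(−0.214×1.253) = 0.1297 × 51.1 × 0.7647 = 5.068 mg/L.
x_c = v t_c = 1.02 m/s × 1.253 d × 86400 s/d = 110500 m ≈ 110 km.

t_c ≈ 1.25 d; D_c ≈ 5.07 mg/L; x_c ≈ 110 km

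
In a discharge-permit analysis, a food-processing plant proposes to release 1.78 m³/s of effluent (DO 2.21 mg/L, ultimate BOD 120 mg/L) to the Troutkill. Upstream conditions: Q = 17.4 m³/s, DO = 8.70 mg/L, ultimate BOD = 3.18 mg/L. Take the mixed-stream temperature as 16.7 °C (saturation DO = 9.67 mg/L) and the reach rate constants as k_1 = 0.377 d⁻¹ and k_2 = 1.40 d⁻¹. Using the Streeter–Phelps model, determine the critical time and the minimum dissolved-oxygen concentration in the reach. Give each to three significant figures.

t_c ≈ 0.928 d; minimum DO ≈ 7.01 mg/L

Mixed DO = (17.4×8.70 + 1.78×2.21)/(17.4+1.78) = 155.3/19.18 = 8.098 mg/L.
Mixed L₀ = (17.4×3.18 + 1.78×120)/(19.18) = 268.9/19.18 = 14.02 mg/L.
Initial deficit D₀ = C_s − DO₀ = 9.67 − 8.098 = 1.572 mg/L.
t_c = (1/1.023) ln[(1.40/0.377)(1 − 1.572×1.023/(0.377×14.02))] = 0.9775 × ln(2.584) = 0.9278 d.
D_c = (0.377/1.40) × 14.02 × e^(−0.377×0.9278) = 0.2693 × 14.02 × 0.7048 = 2.661 mg/L.
Minimum DO = 9.67 − 2.661 = 7.009 mg/L.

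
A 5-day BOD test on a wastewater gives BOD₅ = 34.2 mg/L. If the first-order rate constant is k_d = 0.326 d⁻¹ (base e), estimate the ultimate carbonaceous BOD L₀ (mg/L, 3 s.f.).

L₀ ≈ 42.5 mg/L

BOD₅ = L₀(1 − e^(−5k_d)) ⇒ L₀ = BOD₅ / (1 − e^(−5×0.326))
= 34.2 / (1 − 0.1959) = 34.2 / 0.8041 = 42.53 mg/L.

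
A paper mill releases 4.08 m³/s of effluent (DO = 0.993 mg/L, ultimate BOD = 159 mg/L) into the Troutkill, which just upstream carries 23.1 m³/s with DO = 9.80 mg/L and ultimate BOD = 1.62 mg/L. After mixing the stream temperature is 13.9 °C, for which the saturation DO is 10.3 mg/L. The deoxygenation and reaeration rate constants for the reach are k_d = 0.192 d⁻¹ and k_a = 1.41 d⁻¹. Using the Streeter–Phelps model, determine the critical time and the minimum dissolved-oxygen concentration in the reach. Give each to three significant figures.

t_c ≈ 1.13 d; minimum DO ≈ 7.54 mg/L

Mixed DO = (23.1×9.80 + 4.08×0.993)/(23.1+4.08) = 230.4/27.18 = 8.478 mg/L.
Mixed L₀ = (23.1×1.62 + 4.08×159)/(27.18) = 686.1/27.18 = 25.24 mg/L.
Initial deficit D₀ = C_s − DO₀ = 10.3 − 8.478 = 1.822 mg/L.
t_c = (1/1.218) ln[(1.41/0.192)(1 − 1.822×1.218/(0.192×25.24))] = 0.8210 × ln(3.981) = 1.134 d.
D_c = (0.192/1.41) × 25.24 × e^(−0.192×1.134) = 0.1362 × 25.24 × 0.8043 = 2.765 mg/L.
Minimum DO = 10.3 − 2.765 = 7.535 mg/L.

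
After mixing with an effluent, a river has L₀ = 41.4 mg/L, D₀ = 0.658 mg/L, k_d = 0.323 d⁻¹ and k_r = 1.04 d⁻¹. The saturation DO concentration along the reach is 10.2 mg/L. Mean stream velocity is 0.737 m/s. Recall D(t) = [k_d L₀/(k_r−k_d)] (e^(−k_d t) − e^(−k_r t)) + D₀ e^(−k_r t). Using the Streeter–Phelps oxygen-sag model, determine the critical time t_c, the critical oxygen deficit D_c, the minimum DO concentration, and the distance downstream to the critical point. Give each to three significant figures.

t_c = [1/(k_r−k_d)] ln[(k_r/k_d)(1 − D₀(k_r−k_d)/(k_d L₀))]
= [1/(1.04−0.323)] ln[(1.04/0.323)(1 − 0.658×0.7170/(0.323×41.4))]
= (1/0.7170) ln[3.220 × 0.9647] = 1.395 × ln(3.106) = 1.395 × 1.133 = 1.581 d.
D_c = (k_d/k_r) L₀ e^(−k_d t_c) = (0.323/1.04) × 41.4 × e^(−0.323×1.581) = 0.3106 × 41.4 × 0.6001 = 7.717 mg/L.
Minimum DO = C_s − D_c = 10.2 − 7.717 = 2.483 mg/L.
x_c = v t_c = 0.737 m/s × 1.581 d × 86400 s/d = 100700 m ≈ 101 km.

t_c ≈ 1.58 d; D_c ≈ 7.72 mg/L; min DO ≈ 2.48 mg/L; x_c ≈ 101 km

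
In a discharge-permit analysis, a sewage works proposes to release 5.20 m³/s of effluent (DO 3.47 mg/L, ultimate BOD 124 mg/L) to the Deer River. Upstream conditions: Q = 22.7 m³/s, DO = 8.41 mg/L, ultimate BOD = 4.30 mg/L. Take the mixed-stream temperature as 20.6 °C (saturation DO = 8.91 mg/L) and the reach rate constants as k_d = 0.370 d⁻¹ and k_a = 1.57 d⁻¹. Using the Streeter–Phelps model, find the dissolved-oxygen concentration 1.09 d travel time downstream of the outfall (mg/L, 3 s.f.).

DO ≈ 4.65 mg/L

Mixed DO = (22.7×8.41 + 5.20×3.47)/(22.7+5.20) = 209.0/27.90 = 7.489 mg/L.
Mixed L₀ = (22.7×4.30 + 5.20×124)/(27.90) = 742.4/27.90 = 26.61 mg/L.
Initial deficit D₀ = C_s − DO₀ = 8.91 − 7.489 = 1.421 mg/L.
D(1.09) = [0.370×26.61/(1.57−0.370)](e^(−0.370×1.09) − e^(−1.57×1.09)) + 1.421 e^(−1.57×1.09)
= 8.205 × (0.6681 − 0.1806) + 1.421 × 0.1806 = 4.256 mg/L.
DO = 8.91 − 4.256 = 4.654 mg/L.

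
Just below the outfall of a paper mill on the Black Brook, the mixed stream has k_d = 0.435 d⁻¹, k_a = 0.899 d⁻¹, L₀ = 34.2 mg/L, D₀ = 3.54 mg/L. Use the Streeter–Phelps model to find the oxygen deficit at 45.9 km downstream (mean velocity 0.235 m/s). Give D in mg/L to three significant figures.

Travel time t = x/v = 45.9 km / (0.235 m/s) = 45900 m / 0.235 m/s = 195300 s = 2.261 d.
k_d L₀/(k_a−k_d) = 0.435×34.2/(0.899−0.435) = 14.88/0.4640 = 32.06 mg/L.
e^(−k_d t) = e^(−0.435×2.261) = 0.3740; e^(−k_a t) = e^(−0.899×2.261) = 0.1310.
D = 32.06 × (0.3740 − 0.1310) + 3.54 × 0.1310 = 7.792 + 0.4639 = 8.255 mg/L.

D ≈ 8.26 mg/L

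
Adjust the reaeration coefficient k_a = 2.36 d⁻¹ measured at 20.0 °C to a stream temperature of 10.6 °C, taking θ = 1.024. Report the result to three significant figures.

k_a ≈ 1.89 d⁻¹

k_a(T₂) = k_a(T₁) · θ^(T₂−T₁) = 2.36 × 1.024^(10.6−20.0)
= 2.36 × 1.024^-9.40 = 2.36 × 0.8002 = 1.888 d⁻¹.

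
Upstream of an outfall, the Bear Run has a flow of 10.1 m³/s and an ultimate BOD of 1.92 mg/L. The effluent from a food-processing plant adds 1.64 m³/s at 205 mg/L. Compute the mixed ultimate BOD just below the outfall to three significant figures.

30.3 mg/L

Flow-weighted mixing: C = (Q_r C_r + Q_w C_w)/(Q_r + Q_w)
= (10.1×1.92 + 1.64×205)/(10.1 + 1.64) = 355.6/11.74 = 30.29 mg/L.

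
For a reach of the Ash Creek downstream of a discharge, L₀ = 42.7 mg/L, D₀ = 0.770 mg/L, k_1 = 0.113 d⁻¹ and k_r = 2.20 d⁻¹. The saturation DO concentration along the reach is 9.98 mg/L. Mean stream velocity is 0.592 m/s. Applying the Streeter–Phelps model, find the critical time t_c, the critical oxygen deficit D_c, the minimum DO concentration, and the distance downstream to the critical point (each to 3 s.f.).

At the critical point dD/dt = 0, so k_1 L₀ e^(−k_1 t) = k_r D. Substituting D(t) from the Streeter–Phelps equation and solving for t gives
t_c = ln[(k_r/k_1)(1 − D₀(k_r−k_1)/(k_1 L₀))] / (k_r−k_1).
Here k_r−k_1 = 2.087 d⁻¹ and 1 − D₀(k_r−k_1)/(k_1 L₀) = 1 − 0.770×2.087/(0.113×42.7) = 0.6670, so
t_c = ln(19.47 × 0.6670) / 2.087 = 2.564 / 2.087 = 1.228 d.
D_c = (k_1/k_r) L₀ e^(−k_1 t_c) = (0.113/2.20) × 42.7 × e^(−0.113×1.228) = 0.05136 × 42.7 × 0.8704 = 1.909 mg/L.
Minimum DO = C_s − D_c = 9.98 − 1.909 = 8.071 mg/L.
x_c = v t_c = 0.592 m/s × 1.228 d × 86400 s/d = 62830 m ≈ 62.8 km.

t_c ≈ 1.23 d; D_c ≈ 1.91 mg/L; min DO ≈ 8.07 mg/L; x_c ≈ 62.8 km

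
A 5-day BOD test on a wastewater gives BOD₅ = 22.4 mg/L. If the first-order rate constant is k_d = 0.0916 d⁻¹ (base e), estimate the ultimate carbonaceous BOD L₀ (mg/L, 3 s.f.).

BOD₅ = L₀(1 − e^(−5k_d)) ⇒ L₀ = BOD₅ / (1 − e^(−5×0.0916))
= 22.4 / (1 − 0.6325) = 22.4 / 0.3675 = 60.96 mg/L.

L₀ ≈ 61.0 mg/L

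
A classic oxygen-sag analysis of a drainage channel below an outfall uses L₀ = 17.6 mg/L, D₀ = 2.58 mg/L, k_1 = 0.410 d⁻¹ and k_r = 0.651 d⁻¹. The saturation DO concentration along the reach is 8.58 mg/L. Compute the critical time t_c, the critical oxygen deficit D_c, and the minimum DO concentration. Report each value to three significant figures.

At the critical point dD/dt = 0, so k_1 L₀ e^(−k_1 t) = k_r D. Substituting D(t) from the Streeter–Phelps equation and solving for t gives
t_c = ln[(k_r/k_1)(1 − D₀(k_r−k_1)/(k_1 L₀))] / (k_r−k_1).
Here k_r−k_1 = 0.2410 d⁻¹ and 1 − D₀(k_r−k_1)/(k_1 L₀) = 1 − 2.58×0.2410/(0.410×17.6) = 0.9138, so
t_c = ln(1.588 × 0.9138) / 0.2410 = 0.3722 / 0.2410 = 1.545 d.
L(t_c) = L₀ e^(−k_1 t_c) = 17.6 × 0.5308 = 9.343 mg/L, and at the critical point k_r D_c = k_1 L, so D_c = (0.410/0.651) × 9.343 = 5.884 mg/L.
Minimum DO = C_s − D_c = 8.58 − 5.884 = 2.696 mg/L.

t_c ≈ 1.54 d; D_c ≈ 5.88 mg/L; min DO ≈ 2.70 mg/L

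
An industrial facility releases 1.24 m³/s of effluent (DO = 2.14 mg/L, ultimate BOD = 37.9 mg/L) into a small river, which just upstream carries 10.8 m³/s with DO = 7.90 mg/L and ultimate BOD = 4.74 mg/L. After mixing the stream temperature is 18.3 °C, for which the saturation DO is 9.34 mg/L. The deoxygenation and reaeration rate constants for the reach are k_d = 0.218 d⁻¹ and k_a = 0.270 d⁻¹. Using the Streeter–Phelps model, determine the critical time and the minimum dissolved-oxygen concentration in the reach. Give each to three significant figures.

t_c ≈ 2.93 d; minimum DO ≈ 5.87 mg/L

Mixed DO = (10.8×7.90 + 1.24×2.14)/(10.8+1.24) = 87.97/12.04 = 7.307 mg/L.
Mixed L₀ = (10.8×4.74 + 1.24×37.9)/(12.04) = 98.19/12.04 = 8.155 mg/L.
Initial deficit D₀ = C_s − DO₀ = 9.34 − 7.307 = 2.033 mg/L.
t_c = (1/0.05200) ln[(0.270/0.218)(1 − 2.033×0.05200/(0.218×8.155))] = 19.23 × ln(1.165) = 2.935 d.
D_c = (0.218/0.270) × 8.155 × e^(−0.218×2.935) = 0.8074 × 8.155 × 0.5274 = 3.473 mg/L.
Minimum DO = 9.34 − 3.473 = 5.867 mg/L.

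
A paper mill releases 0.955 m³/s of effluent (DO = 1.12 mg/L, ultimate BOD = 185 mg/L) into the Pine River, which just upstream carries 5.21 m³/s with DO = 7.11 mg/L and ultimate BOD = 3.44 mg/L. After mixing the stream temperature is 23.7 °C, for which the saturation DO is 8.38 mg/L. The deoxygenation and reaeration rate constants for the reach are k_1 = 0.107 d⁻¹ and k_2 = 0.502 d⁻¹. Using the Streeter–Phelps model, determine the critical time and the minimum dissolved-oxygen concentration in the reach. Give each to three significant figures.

Mixed DO = (5.21×7.11 + 0.955×1.12)/(5.21+0.955) = 38.11/6.165 = 6.182 mg/L.
Mixed L₀ = (5.21×3.44 + 0.955×185)/(6.165) = 194.6/6.165 = 31.56 mg/L.
Initial deficit D₀ = C_s − DO₀ = 8.38 − 6.182 = 2.198 mg/L.
t_c = (1/0.3950) ln[(0.502/0.107)(1 − 2.198×0.3950/(0.107×31.56))] = 2.532 × ln(3.486) = 3.161 d.
D_c = (0.107/0.502) × 31.56 × e^(−0.107×3.161) = 0.2131 × 31.56 × 0.7130 = 4.797 mg/L.
Minimum DO = 8.38 − 4.797 = 3.583 mg/L.

t_c ≈ 3.16 d; minimum DO ≈ 3.58 mg/L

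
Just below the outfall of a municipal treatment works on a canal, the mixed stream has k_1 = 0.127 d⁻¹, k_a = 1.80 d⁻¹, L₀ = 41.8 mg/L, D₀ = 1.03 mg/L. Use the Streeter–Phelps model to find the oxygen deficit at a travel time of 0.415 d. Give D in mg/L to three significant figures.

k_1 L₀/(k_a−k_1) = 0.127×41.8/(1.80−0.127) = 5.309/1.673 = 3.173 mg/L.
e^(−k_1 t) = e^(−0.127×0.4150) = 0.9487; e^(−k_a t) = e^(−1.80×0.4150) = 0.4738.
D = 3.173 × (0.9487 − 0.4738) + 1.03 × 0.4738 = 1.507 + 0.4880 = 1.995 mg/L.

D ≈ 1.99 mg/L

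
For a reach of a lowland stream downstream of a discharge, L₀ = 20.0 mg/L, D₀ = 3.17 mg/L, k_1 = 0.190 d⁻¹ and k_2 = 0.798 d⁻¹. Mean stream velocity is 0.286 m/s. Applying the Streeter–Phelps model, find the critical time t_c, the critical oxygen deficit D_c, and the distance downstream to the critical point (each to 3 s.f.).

At the critical point dD/dt = 0, so k_1 L₀ e^(−k_1 t) = k_2 D. Substituting D(t) from the Streeter–Phelps equation and solving for t gives
t_c = ln[(k_2/k_1)(1 − D₀(k_2−k_1)/(k_1 L₀))] / (k_2−k_1).
Here k_2−k_1 = 0.6080 d⁻¹ and 1 − D₀(k_2−k_1)/(k_1 L₀) = 1 − 3.17×0.6080/(0.190×20.0) = 0.4928, so
t_c = ln(4.200 × 0.4928) / 0.6080 = 0.7274 / 0.6080 = 1.196 d.
D_c = (k_1/k_2) L₀ e^(−k_1 t_c) = (0.190/0.798) × 20.0 × e^(−0.190×1.196) = 0.2381 × 20.0 × 0.7967 = 3.794 mg/L.
x_c = v t_c = 0.286 m/s × 1.196 d × 86400 s/d = 29560 m ≈ 29.6 km.

t_c ≈ 1.20 d; D_c ≈ 3.79 mg/L; x_c ≈ 29.6 km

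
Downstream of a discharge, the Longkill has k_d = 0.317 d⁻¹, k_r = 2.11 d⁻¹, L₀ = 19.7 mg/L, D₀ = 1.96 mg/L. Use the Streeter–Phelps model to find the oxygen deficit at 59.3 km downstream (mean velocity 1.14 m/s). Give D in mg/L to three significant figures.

D ≈ 2.45 mg/L

Travel time t = x/v = 59.3 km / (1.14 m/s) = 59300 m / 1.14 m/s = 52020 s = 0.6021 d.
k_d L₀/(k_r−k_d) = 0.317×19.7/(2.11−0.317) = 6.245/1.793 = 3.483 mg/L.
e^(−k_d t) = e^(−0.317×0.6021) = 0.8263; e^(−k_r t) = e^(−2.11×0.6021) = 0.2807.
D = 3.483 × (0.8263 − 0.2807) + 1.96 × 0.2807 = 1.900 + 0.5502 = 2.450 mg/L.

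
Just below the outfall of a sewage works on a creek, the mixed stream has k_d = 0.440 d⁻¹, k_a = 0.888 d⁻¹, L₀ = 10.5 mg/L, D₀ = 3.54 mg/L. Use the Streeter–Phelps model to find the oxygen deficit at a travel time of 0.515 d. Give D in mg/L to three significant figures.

k_d L₀/(k_a−k_d) = 0.440×10.5/(0.888−0.440) = 4.620/0.4480 = 10.31 mg/L.
e^(−k_d t) = e^(−0.440×0.5150) = 0.7972; e^(−k_a t) = e^(−0.888×0.5150) = 0.6330.
D = 10.31 × (0.7972 − 0.6330) + 3.54 × 0.6330 = 1.694 + 2.241 = 3.935 mg/L.

D ≈ 3.93 mg/L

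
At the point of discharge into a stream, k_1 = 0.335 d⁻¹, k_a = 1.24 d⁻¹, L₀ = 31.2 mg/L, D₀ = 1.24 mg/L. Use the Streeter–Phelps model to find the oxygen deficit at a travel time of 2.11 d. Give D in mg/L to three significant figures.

D ≈ 4.94 mg/L

k_1 L₀/(k_a−k_1) = 0.335×31.2/(1.24−0.335) = 10.45/0.9050 = 11.55 mg/L.
e^(−k_1 t) = e^(−0.335×2.110) = 0.4932; e^(−k_a t) = e^(−1.24×2.110) = 0.07307.
D = 11.55 × (0.4932 − 0.07307) + 1.24 × 0.07307 = 4.852 + 0.09060 = 4.943 mg/L.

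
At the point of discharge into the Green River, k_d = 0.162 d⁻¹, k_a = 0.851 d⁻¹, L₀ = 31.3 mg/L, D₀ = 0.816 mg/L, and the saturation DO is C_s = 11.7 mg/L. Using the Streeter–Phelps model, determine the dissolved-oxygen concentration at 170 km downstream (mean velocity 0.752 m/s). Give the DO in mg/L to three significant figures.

DO ≈ 7.59 mg/L

Travel time t = x/v = 170 km / (0.752 m/s) = 170000 m / 0.752 m/s = 226100 s = 2.616 d.
k_d L₀/(k_a−k_d) = 0.162×31.3/(0.851−0.162) = 5.071/0.6890 = 7.359 mg/L.
e^(−k_d t) = e^(−0.162×2.616) = 0.6545; e^(−k_a t) = e^(−0.851×2.616) = 0.1079.
D = 7.359 × (0.6545 − 0.1079) + 0.816 × 0.1079 = 4.023 + 0.08804 = 4.111 mg/L.
DO = C_s − D = 11.7 − 4.111 = 7.589 mg/L.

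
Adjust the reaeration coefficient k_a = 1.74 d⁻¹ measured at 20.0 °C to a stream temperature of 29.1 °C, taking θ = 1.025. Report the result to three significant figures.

k_a(T₂) = k_a(T₁) · θ^(T₂−T₁) = 1.74 × 1.025^(29.1−20.0)
= 1.74 × 1.025^9.10 = 1.74 × 1.252 = 2.178 d⁻¹.

k_a ≈ 2.18 d⁻¹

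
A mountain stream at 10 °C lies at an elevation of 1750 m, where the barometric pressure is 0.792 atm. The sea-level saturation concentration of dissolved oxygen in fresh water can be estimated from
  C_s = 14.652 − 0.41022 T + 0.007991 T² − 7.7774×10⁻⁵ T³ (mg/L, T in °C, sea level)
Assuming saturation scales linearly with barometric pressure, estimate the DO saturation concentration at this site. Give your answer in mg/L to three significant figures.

C_s ≈ 8.93 mg/L

At sea level: C_s = 14.652 − 0.41022×10 + 0.007991×10² − 7.7774×10⁻⁵×10³ = 11.27 mg/L.
Pressure correction: C_s' = 11.27 × 0.792 = 8.927 mg/L.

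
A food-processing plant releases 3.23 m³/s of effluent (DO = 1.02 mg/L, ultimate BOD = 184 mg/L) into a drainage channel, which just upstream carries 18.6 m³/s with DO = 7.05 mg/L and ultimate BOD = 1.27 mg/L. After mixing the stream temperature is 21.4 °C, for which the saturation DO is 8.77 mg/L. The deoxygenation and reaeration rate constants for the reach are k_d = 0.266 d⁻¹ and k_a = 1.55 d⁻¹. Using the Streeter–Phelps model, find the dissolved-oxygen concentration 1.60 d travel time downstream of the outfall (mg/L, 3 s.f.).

Mixed DO = (18.6×7.05 + 3.23×1.02)/(18.6+3.23) = 134.4/21.83 = 6.158 mg/L.
Mixed L₀ = (18.6×1.27 + 3.23×184)/(21.83) = 617.9/21.83 = 28.31 mg/L.
Initial deficit D₀ = C_s − DO₀ = 8.77 − 6.158 = 2.612 mg/L.
D(1.60) = [0.266×28.31/(1.55−0.266)](e^(−0.266×1.60) − e^(−1.55×1.60)) + 2.612 e^(−1.55×1.60)
= 5.864 × (0.6534 − 0.08374) + 2.612 × 0.08374 = 3.559 mg/L.
DO = 8.77 − 3.559 = 5.211 mg/L.

DO ≈ 5.21 mg/L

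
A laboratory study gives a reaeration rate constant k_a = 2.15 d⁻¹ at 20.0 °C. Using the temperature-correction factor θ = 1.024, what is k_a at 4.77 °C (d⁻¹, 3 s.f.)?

k_a ≈ 1.50 d⁻¹

k_a(T₂) = k_a(T₁) · θ^(T₂−T₁) = 2.15 × 1.024^(4.77−20.0)
= 2.15 × 1.024^-15.2 = 2.15 × 0.6968 = 1.498 d⁻¹.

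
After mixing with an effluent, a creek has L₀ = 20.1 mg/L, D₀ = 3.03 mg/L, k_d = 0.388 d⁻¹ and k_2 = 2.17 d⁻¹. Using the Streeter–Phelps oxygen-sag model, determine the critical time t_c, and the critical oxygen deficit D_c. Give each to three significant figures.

t_c ≈ 0.305 d; D_c ≈ 3.19 mg/L

t_c = [1/(k_2−k_d)] ln[(k_2/k_d)(1 − D₀(k_2−k_d)/(k_d L₀))]
= [1/(2.17−0.388)] ln[(2.17/0.388)(1 − 3.03×1.782/(0.388×20.1))]
= (1/1.782) ln[5.593 × 0.3077] = 0.5612 × ln(1.721) = 0.5612 × 0.5427 = 0.3045 d.
L(t_c) = L₀ e^(−k_d t_c) = 20.1 × 0.8886 = 17.86 mg/L, and at the critical point k_2 D_c = k_d L, so D_c = (0.388/2.17) × 17.86 = 3.193 mg/L.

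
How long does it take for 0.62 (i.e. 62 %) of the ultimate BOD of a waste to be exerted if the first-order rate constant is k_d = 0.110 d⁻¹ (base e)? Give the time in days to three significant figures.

y/L₀ = 1 − e^(−k_d t) = 0.62 ⇒ e^(−k_d t) = 0.380
t = −ln(0.380) / 0.110 = 0.9676 / 0.110 = 8.796 d.

t ≈ 8.80 d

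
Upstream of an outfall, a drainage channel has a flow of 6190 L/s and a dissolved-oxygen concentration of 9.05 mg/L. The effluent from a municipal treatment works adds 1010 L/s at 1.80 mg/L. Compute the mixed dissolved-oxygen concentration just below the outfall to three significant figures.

Flow-weighted mixing: C = (Q_r C_r + Q_w C_w)/(Q_r + Q_w)
= (6190×9.05 + 1010×1.80)/(6190 + 1010) = 57840/7200 = 8.033 mg/L.

8.03 mg/L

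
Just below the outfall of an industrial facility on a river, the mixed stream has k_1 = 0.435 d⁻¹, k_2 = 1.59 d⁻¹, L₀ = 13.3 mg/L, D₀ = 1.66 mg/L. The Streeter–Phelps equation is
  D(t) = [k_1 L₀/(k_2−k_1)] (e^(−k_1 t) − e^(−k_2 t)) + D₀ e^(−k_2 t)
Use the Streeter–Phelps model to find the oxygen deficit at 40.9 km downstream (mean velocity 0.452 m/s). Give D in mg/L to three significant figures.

Travel time t = x/v = 40.9 km / (0.452 m/s) = 40900 m / 0.452 m/s = 90490 s = 1.047 d.
k_1 L₀/(k_2−k_1) = 0.435×13.3/(1.59−0.435) = 5.785/1.155 = 5.009 mg/L.
e^(−k_1 t) = e^(−0.435×1.047) = 0.6341; e^(−k_2 t) = e^(−1.59×1.047) = 0.1892.
D = 5.009 × (0.6341 − 0.1892) + 1.66 × 0.1892 = 2.229 + 0.3140 = 2.543 mg/L.

D ≈ 2.54 mg/L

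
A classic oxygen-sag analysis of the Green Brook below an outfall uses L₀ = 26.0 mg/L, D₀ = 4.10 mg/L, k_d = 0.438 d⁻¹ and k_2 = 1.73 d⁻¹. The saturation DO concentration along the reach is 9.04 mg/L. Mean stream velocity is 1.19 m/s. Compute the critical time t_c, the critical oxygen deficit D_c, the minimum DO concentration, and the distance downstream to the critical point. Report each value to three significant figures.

t_c ≈ 0.579 d; D_c ≈ 5.11 mg/L; min DO ≈ 3.93 mg/L; x_c ≈ 59.5 km

With k_2/k_d = 3.950 and 1 − D₀(k_2−k_d)/(k_d L₀) = 0.5348,
t_c = ln(3.950 × 0.5348) / (1.73 − 0.438) = ln(2.113) / 1.292 = 0.7479/1.292 = 0.5789 d.
L(t_c) = L₀ e^(−k_d t_c) = 26.0 × 0.7761 = 20.18 mg/L, and at the critical point k_2 D_c = k_d L, so D_c = (0.438/1.73) × 20.18 = 5.108 mg/L.
Minimum DO = C_s − D_c = 9.04 − 5.108 = 3.932 mg/L.
x_c = v t_c = 1.19 m/s × 0.5789 d × 86400 s/d = 59520 m ≈ 59.5 km.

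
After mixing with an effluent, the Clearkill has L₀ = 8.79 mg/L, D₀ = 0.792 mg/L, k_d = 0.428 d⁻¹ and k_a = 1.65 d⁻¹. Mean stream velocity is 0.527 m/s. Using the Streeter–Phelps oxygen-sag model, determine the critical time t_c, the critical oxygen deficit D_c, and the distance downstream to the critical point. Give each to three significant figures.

t_c = [1/(k_a−k_d)] ln[(k_a/k_d)(1 − D₀(k_a−k_d)/(k_d L₀))]
= [1/(1.65−0.428)] ln[(1.65/0.428)(1 − 0.792×1.222/(0.428×8.79))]
= (1/1.222) ln[3.855 × 0.7427] = 0.8183 × ln(2.863) = 0.8183 × 1.052 = 0.8609 d.
D_c = (k_d/k_a) L₀ e^(−k_d t_c) = (0.428/1.65) × 8.79 × e^(−0.428×0.8609) = 0.2594 × 8.79 × 0.6918 = 1.577 mg/L.
x_c = v t_c = 0.527 m/s × 0.8609 d × 86400 s/d = 39200 m ≈ 39.2 km.

t_c ≈ 0.861 d; D_c ≈ 1.58 mg/L; x_c ≈ 39.2 km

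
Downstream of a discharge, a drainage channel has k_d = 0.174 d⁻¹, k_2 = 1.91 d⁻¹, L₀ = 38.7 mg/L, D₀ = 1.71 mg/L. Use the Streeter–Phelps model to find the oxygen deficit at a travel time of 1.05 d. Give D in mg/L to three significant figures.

D ≈ 2.94 mg/L

k_d L₀/(k_2−k_d) = 0.174×38.7/(1.91−0.174) = 6.734/1.736 = 3.879 mg/L.
e^(−k_d t) = e^(−0.174×1.050) = 0.8330; e^(−k_2 t) = e^(−1.91×1.050) = 0.1346.
D = 3.879 × (0.8330 − 0.1346) + 1.71 × 0.1346 = 2.709 + 0.2302 = 2.939 mg/L.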